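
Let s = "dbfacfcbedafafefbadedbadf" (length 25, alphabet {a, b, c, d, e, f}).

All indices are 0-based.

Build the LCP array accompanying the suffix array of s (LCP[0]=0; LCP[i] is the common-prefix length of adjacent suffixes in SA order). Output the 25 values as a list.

rank→(start, suffix):
  0 → (3, 'acfcbedafafefbadedbadf')
  1 → (17, 'adedbadf')
  2 → (22, 'adf')
  3 → (10, 'afafefbadedbadf')
  4 → (12, 'afefbadedbadf')
  5 → (16, 'badedbadf')
  6 → (21, 'badf')
  7 → (7, 'bedafafefbadedbadf')
  8 → (1, 'bfacfcbedafafefbadedbadf')
  9 → (6, 'cbedafafefbadedbadf')
  10 → (4, 'cfcbedafafefbadedbadf')
  11 → (9, 'dafafefbadedbadf')
  12 → (20, 'dbadf')
  13 → (0, 'dbfacfcbedafafefbadedbadf')
  14 → (18, 'dedbadf')
  15 → (23, 'df')
  16 → (8, 'edafafefbadedbadf')
  17 → (19, 'edbadf')
  18 → (14, 'efbadedbadf')
  19 → (24, 'f')
  20 → (2, 'facfcbedafafefbadedbadf')
  21 → (11, 'fafefbadedbadf')
  22 → (15, 'fbadedbadf')
  23 → (5, 'fcbedafafefbadedbadf')
  24 → (13, 'fefbadedbadf')

SA = [3, 17, 22, 10, 12, 16, 21, 7, 1, 6, 4, 9, 20, 0, 18, 23, 8, 19, 14, 24, 2, 11, 15, 5, 13]
rank  pair      lcp
   1  s[3:],s[17:]  1  'a'
   2  s[17:],s[22:]  2  'ad'
   3  s[22:],s[10:]  1  'a'
   4  s[10:],s[12:]  2  'af'
   5  s[12:],s[16:]  0  ''
   6  s[16:],s[21:]  3  'bad'
   7  s[21:],s[7:]  1  'b'
   8  s[7:],s[1:]  1  'b'
   9  s[1:],s[6:]  0  ''
  10  s[6:],s[4:]  1  'c'
  11  s[4:],s[9:]  0  ''
  12  s[9:],s[20:]  1  'd'
  13  s[20:],s[0:]  2  'db'
  14  s[0:],s[18:]  1  'd'
  15  s[18:],s[23:]  1  'd'
  16  s[23:],s[8:]  0  ''
  17  s[8:],s[19:]  2  'ed'
  18  s[19:],s[14:]  1  'e'
  19  s[14:],s[24:]  0  ''
  20  s[24:],s[2:]  1  'f'
  21  s[2:],s[11:]  2  'fa'
  22  s[11:],s[15:]  1  'f'
  23  s[15:],s[5:]  1  'f'
  24  s[5:],s[13:]  1  'f'

[0, 1, 2, 1, 2, 0, 3, 1, 1, 0, 1, 0, 1, 2, 1, 1, 0, 2, 1, 0, 1, 2, 1, 1, 1]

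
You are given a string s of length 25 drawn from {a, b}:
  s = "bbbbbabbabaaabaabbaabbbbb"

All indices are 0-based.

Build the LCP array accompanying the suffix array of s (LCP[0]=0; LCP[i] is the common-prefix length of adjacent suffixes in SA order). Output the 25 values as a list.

[0, 2, 3, 4, 1, 4, 2, 4, 3, 0, 1, 3, 5, 2, 3, 1, 2, 3, 4, 2, 3, 3, 4, 4, 5]

sorted suffixes:
  #0 SA[0]=10  'aaabaabbaabbbbb'
  #1 SA[1]=11  'aabaabbaabbbbb'
  #2 SA[2]=14  'aabbaabbbbb'
  #3 SA[3]=18  'aabbbbb'
  #4 SA[4]=8  'abaaabaabbaabbbbb'
  #5 SA[5]=12  'abaabbaabbbbb'
  #6 SA[6]=15  'abbaabbbbb'
  #7 SA[7]=5  'abbabaaabaabbaabbbbb'
  #8 SA[8]=19  'abbbbb'
  #9 SA[9]=24  'b'
  #10 SA[10]=9  'baaabaabbaabbbbb'
  #11 SA[11]=13  'baabbaabbbbb'
  #12 SA[12]=17  'baabbbbb'
  #13 SA[13]=7  'babaaabaabbaabbbbb'
  #14 SA[14]=4  'babbabaaabaabbaabbbbb'
  #15 SA[15]=23  'bb'
  #16 SA[16]=16  'bbaabbbbb'
  #17 SA[17]=6  'bbabaaabaabbaabbbbb'
  #18 SA[18]=3  'bbabbabaaabaabbaabbbbb'
  #19 SA[19]=22  'bbb'
  #20 SA[20]=2  'bbbabbabaaabaabbaabbbbb'
  #21 SA[21]=21  'bbbb'
  #22 SA[22]=1  'bbbbabbabaaabaabbaabbbbb'
  #23 SA[23]=20  'bbbbb'
  #24 SA[24]=0  'bbbbbabbabaaabaabbaabbbbb'

SA = [10, 11, 14, 18, 8, 12, 15, 5, 19, 24, 9, 13, 17, 7, 4, 23, 16, 6, 3, 22, 2, 21, 1, 20, 0]
rank  pair      lcp
   1  s[10:],s[11:]  2  'aa'
   2  s[11:],s[14:]  3  'aab'
   3  s[14:],s[18:]  4  'aabb'
   4  s[18:],s[8:]  1  'a'
   5  s[8:],s[12:]  4  'abaa'
   6  s[12:],s[15:]  2  'ab'
   7  s[15:],s[5:]  4  'abba'
   8  s[5:],s[19:]  3  'abb'
   9  s[19:],s[24:]  0  ''
  10  s[24:],s[9:]  1  'b'
  11  s[9:],s[13:]  3  'baa'
  12  s[13:],s[17:]  5  'baabb'
  13  s[17:],s[7:]  2  'ba'
  14  s[7:],s[4:]  3  'bab'
  15  s[4:],s[23:]  1  'b'
  16  s[23:],s[16:]  2  'bb'
  17  s[16:],s[6:]  3  'bba'
  18  s[6:],s[3:]  4  'bbab'
  19  s[3:],s[22:]  2  'bb'
  20  s[22:],s[2:]  3  'bbb'
  21  s[2:],s[21:]  3  'bbb'
  22  s[21:],s[1:]  4  'bbbb'
  23  s[1:],s[20:]  4  'bbbb'
  24  s[20:],s[0:]  5  'bbbbb'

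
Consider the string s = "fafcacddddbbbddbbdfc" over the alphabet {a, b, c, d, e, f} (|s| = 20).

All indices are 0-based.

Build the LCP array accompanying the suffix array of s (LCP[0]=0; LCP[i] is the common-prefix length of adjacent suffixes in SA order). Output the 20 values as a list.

[0, 1, 0, 2, 3, 1, 2, 0, 1, 1, 0, 3, 1, 4, 2, 3, 1, 0, 1, 2]

rank | idx | suffix
   0 |   4 | acddddbbbddbbdfc
   1 |   1 | afcacddddbbbddbbdfc
   2 |  10 | bbbddbbdfc
   3 |  11 | bbddbbdfc
   4 |  15 | bbdfc
   5 |  12 | bddbbdfc
   6 |  16 | bdfc
   7 |  19 | c
   8 |   3 | cacddddbbbddbbdfc
   9 |   5 | cddddbbbddbbdfc
  10 |   9 | dbbbddbbdfc
  11 |  14 | dbbdfc
  12 |   8 | ddbbbddbbdfc
  13 |  13 | ddbbdfc
  14 |   7 | dddbbbddbbdfc
  15 |   6 | ddddbbbddbbdfc
  16 |  17 | dfc
  17 |   0 | fafcacddddbbbddbbdfc
  18 |  18 | fc
  19 |   2 | fcacddddbbbddbbdfc

SA = [4, 1, 10, 11, 15, 12, 16, 19, 3, 5, 9, 14, 8, 13, 7, 6, 17, 0, 18, 2]
rank  pair      lcp
   1  s[4:],s[1:]  1  'a'
   2  s[1:],s[10:]  0  ''
   3  s[10:],s[11:]  2  'bb'
   4  s[11:],s[15:]  3  'bbd'
   5  s[15:],s[12:]  1  'b'
   6  s[12:],s[16:]  2  'bd'
   7  s[16:],s[19:]  0  ''
   8  s[19:],s[3:]  1  'c'
   9  s[3:],s[5:]  1  'c'
  10  s[5:],s[9:]  0  ''
  11  s[9:],s[14:]  3  'dbb'
  12  s[14:],s[8:]  1  'd'
  13  s[8:],s[13:]  4  'ddbb'
  14  s[13:],s[7:]  2  'dd'
  15  s[7:],s[6:]  3  'ddd'
  16  s[6:],s[17:]  1  'd'
  17  s[17:],s[0:]  0  ''
  18  s[0:],s[18:]  1  'f'
  19  s[18:],s[2:]  2  'fc'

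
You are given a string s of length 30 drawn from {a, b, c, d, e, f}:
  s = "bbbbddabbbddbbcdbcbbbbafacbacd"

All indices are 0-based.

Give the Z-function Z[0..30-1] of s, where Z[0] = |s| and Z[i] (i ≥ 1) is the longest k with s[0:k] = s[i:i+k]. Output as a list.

Z[0]=30
i=1: i≥r, start 0; Z[1]=3 grow→box=[1,4)
i=2: min(r-i=2, Z[1]=3)=2; Z[2]=2
i=3: min(r-i=1, Z[2]=2)=1; Z[3]=1
i=4: i≥r, start 0; Z[4]=0
i=5: i≥r, start 0; Z[5]=0
i=6: i≥r, start 0; Z[6]=0
i=7: i≥r, start 0; Z[7]=3 grow→box=[7,10)
i=8: min(r-i=2, Z[1]=3)=2; Z[8]=2
i=9: min(r-i=1, Z[2]=2)=1; Z[9]=1
i=10: i≥r, start 0; Z[10]=0
i=11: i≥r, start 0; Z[11]=0
i=12: i≥r, start 0; Z[12]=2 grow→box=[12,14)
i=13: min(r-i=1, Z[1]=3)=1; Z[13]=1
i=14: i≥r, start 0; Z[14]=0
i=15: i≥r, start 0; Z[15]=0
i=16: i≥r, start 0; Z[16]=1 grow→box=[16,17)
i=17: i≥r, start 0; Z[17]=0
i=18: i≥r, start 0; Z[18]=4 grow→box=[18,22)
i=19: min(r-i=3, Z[1]=3)=3; Z[19]=3
i=20: min(r-i=2, Z[2]=2)=2; Z[20]=2
i=21: min(r-i=1, Z[3]=1)=1; Z[21]=1
i=22: i≥r, start 0; Z[22]=0
i=23: i≥r, start 0; Z[23]=0
i=24: i≥r, start 0; Z[24]=0
i=25: i≥r, start 0; Z[25]=0
i=26: i≥r, start 0; Z[26]=1 grow→box=[26,27)
i=27: i≥r, start 0; Z[27]=0
i=28: i≥r, start 0; Z[28]=0
i=29: i≥r, start 0; Z[29]=0

[30, 3, 2, 1, 0, 0, 0, 3, 2, 1, 0, 0, 2, 1, 0, 0, 1, 0, 4, 3, 2, 1, 0, 0, 0, 0, 1, 0, 0, 0]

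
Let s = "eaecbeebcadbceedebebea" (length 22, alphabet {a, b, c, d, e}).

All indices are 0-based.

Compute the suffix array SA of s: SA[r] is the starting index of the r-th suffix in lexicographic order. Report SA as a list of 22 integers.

sorted suffixes:
  #0 SA[0]=21  'a'
  #1 SA[1]=9  'adbceedebebea'
  #2 SA[2]=1  'aecbeebcadbceedebebea'
  #3 SA[3]=7  'bcadbceedebebea'
  #4 SA[4]=11  'bceedebebea'
  #5 SA[5]=19  'bea'
  #6 SA[6]=17  'bebea'
  #7 SA[7]=4  'beebcadbceedebebea'
  #8 SA[8]=8  'cadbceedebebea'
  #9 SA[9]=3  'cbeebcadbceedebebea'
  #10 SA[10]=12  'ceedebebea'
  #11 SA[11]=10  'dbceedebebea'
  #12 SA[12]=15  'debebea'
  #13 SA[13]=20  'ea'
  #14 SA[14]=0  'eaecbeebcadbceedebebea'
  #15 SA[15]=6  'ebcadbceedebebea'
  #16 SA[16]=18  'ebea'
  #17 SA[17]=16  'ebebea'
  #18 SA[18]=2  'ecbeebcadbceedebebea'
  #19 SA[19]=14  'edebebea'
  #20 SA[20]=5  'eebcadbceedebebea'
  #21 SA[21]=13  'eedebebea'

[21, 9, 1, 7, 11, 19, 17, 4, 8, 3, 12, 10, 15, 20, 0, 6, 18, 16, 2, 14, 5, 13]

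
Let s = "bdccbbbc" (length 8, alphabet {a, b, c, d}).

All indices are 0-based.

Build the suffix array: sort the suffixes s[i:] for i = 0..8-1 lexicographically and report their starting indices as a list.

rank→(start, suffix):
  0 → (4, 'bbbc')
  1 → (5, 'bbc')
  2 → (6, 'bc')
  3 → (0, 'bdccbbbc')
  4 → (7, 'c')
  5 → (3, 'cbbbc')
  6 → (2, 'ccbbbc')
  7 → (1, 'dccbbbc')

[4, 5, 6, 0, 7, 3, 2, 1]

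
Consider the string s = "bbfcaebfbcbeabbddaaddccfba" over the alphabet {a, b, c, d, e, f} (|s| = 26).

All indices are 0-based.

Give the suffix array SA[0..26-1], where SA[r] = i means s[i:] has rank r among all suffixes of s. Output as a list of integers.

rank | idx | suffix
   0 |  25 | a
   1 |  17 | aaddccfba
   2 |  12 | abbddaaddccfba
   3 |  18 | addccfba
   4 |   4 | aebfbcbeabbddaaddccfba
   5 |  24 | ba
   6 |  13 | bbddaaddccfba
   7 |   0 | bbfcaebfbcbeabbddaaddccfba
   8 |   8 | bcbeabbddaaddccfba
   9 |  14 | bddaaddccfba
  10 |  10 | beabbddaaddccfba
  11 |   6 | bfbcbeabbddaaddccfba
  12 |   1 | bfcaebfbcbeabbddaaddccfba
  13 |   3 | caebfbcbeabbddaaddccfba
  14 |   9 | cbeabbddaaddccfba
  15 |  21 | ccfba
  16 |  22 | cfba
  17 |  16 | daaddccfba
  18 |  20 | dccfba
  19 |  15 | ddaaddccfba
  20 |  19 | ddccfba
  21 |  11 | eabbddaaddccfba
  22 |   5 | ebfbcbeabbddaaddccfba
  23 |  23 | fba
  24 |   7 | fbcbeabbddaaddccfba
  25 |   2 | fcaebfbcbeabbddaaddccfba

[25, 17, 12, 18, 4, 24, 13, 0, 8, 14, 10, 6, 1, 3, 9, 21, 22, 16, 20, 15, 19, 11, 5, 23, 7, 2]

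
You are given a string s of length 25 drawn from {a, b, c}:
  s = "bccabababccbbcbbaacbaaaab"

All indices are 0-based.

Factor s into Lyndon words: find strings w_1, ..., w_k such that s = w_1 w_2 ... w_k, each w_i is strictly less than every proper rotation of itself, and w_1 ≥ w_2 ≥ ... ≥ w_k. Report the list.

["bcc", "abababccbbcbb", "aacb", "aaaab"]

emit factor 1: 'bcc' (i=0, period=3)
emit factor 2: 'abababccbbcbb' (i=3, period=13)
emit factor 3: 'aacb' (i=16, period=4)
emit factor 4: 'aaaab' (i=20, period=5)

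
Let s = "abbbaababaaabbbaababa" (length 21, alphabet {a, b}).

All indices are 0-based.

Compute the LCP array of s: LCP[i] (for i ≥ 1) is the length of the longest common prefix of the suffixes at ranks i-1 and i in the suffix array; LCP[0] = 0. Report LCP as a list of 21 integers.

rank→(start, suffix):
  0 → (20, 'a')
  1 → (9, 'aaabbbaababa')
  2 → (15, 'aababa')
  3 → (4, 'aababaaabbbaababa')
  4 → (10, 'aabbbaababa')
  5 → (18, 'aba')
  6 → (7, 'abaaabbbaababa')
  7 → (16, 'ababa')
  8 → (5, 'ababaaabbbaababa')
  9 → (11, 'abbbaababa')
  10 → (0, 'abbbaababaaabbbaababa')
  11 → (19, 'ba')
  12 → (8, 'baaabbbaababa')
  13 → (14, 'baababa')
  14 → (3, 'baababaaabbbaababa')
  15 → (17, 'baba')
  16 → (6, 'babaaabbbaababa')
  17 → (13, 'bbaababa')
  18 → (2, 'bbaababaaabbbaababa')
  19 → (12, 'bbbaababa')
  20 → (1, 'bbbaababaaabbbaababa')

SA = [20, 9, 15, 4, 10, 18, 7, 16, 5, 11, 0, 19, 8, 14, 3, 17, 6, 13, 2, 12, 1]
i: (SA[i-1],SA[i]) lcp shared
  1: (20,9) 1 'a'
  2: (9,15) 2 'aa'
  3: (15,4) 6 'aababa'
  4: (4,10) 3 'aab'
  5: (10,18) 1 'a'
  6: (18,7) 3 'aba'
  7: (7,16) 3 'aba'
  8: (16,5) 5 'ababa'
  9: (5,11) 2 'ab'
  10: (11,0) 10 'abbbaababa'
  11: (0,19) 0 ''
  12: (19,8) 2 'ba'
  13: (8,14) 3 'baa'
  14: (14,3) 7 'baababa'
  15: (3,17) 2 'ba'
  16: (17,6) 4 'baba'
  17: (6,13) 1 'b'
  18: (13,2) 8 'bbaababa'
  19: (2,12) 2 'bb'
  20: (12,1) 9 'bbbaababa'

[0, 1, 2, 6, 3, 1, 3, 3, 5, 2, 10, 0, 2, 3, 7, 2, 4, 1, 8, 2, 9]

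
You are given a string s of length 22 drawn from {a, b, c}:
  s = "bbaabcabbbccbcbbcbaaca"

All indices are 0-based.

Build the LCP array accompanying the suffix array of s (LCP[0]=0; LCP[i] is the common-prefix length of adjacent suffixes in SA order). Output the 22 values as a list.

rank→(start, suffix):
  0 → (21, 'a')
  1 → (2, 'aabcabbbccbcbbcbaaca')
  2 → (18, 'aaca')
  3 → (6, 'abbbccbcbbcbaaca')
  4 → (3, 'abcabbbccbcbbcbaaca')
  5 → (19, 'aca')
  6 → (1, 'baabcabbbccbcbbcbaaca')
  7 → (17, 'baaca')
  8 → (0, 'bbaabcabbbccbcbbcbaaca')
  9 → (7, 'bbbccbcbbcbaaca')
  10 → (14, 'bbcbaaca')
  11 → (8, 'bbccbcbbcbaaca')
  12 → (4, 'bcabbbccbcbbcbaaca')
  13 → (15, 'bcbaaca')
  14 → (12, 'bcbbcbaaca')
  15 → (9, 'bccbcbbcbaaca')
  16 → (20, 'ca')
  17 → (5, 'cabbbccbcbbcbaaca')
  18 → (16, 'cbaaca')
  19 → (13, 'cbbcbaaca')
  20 → (11, 'cbcbbcbaaca')
  21 → (10, 'ccbcbbcbaaca')

SA = [21, 2, 18, 6, 3, 19, 1, 17, 0, 7, 14, 8, 4, 15, 12, 9, 20, 5, 16, 13, 11, 10]
rank  pair      lcp
   1  s[21:],s[2:]  1  'a'
   2  s[2:],s[18:]  2  'aa'
   3  s[18:],s[6:]  1  'a'
   4  s[6:],s[3:]  2  'ab'
   5  s[3:],s[19:]  1  'a'
   6  s[19:],s[1:]  0  ''
   7  s[1:],s[17:]  3  'baa'
   8  s[17:],s[0:]  1  'b'
   9  s[0:],s[7:]  2  'bb'
  10  s[7:],s[14:]  2  'bb'
  11  s[14:],s[8:]  3  'bbc'
  12  s[8:],s[4:]  1  'b'
  13  s[4:],s[15:]  2  'bc'
  14  s[15:],s[12:]  3  'bcb'
  15  s[12:],s[9:]  2  'bc'
  16  s[9:],s[20:]  0  ''
  17  s[20:],s[5:]  2  'ca'
  18  s[5:],s[16:]  1  'c'
  19  s[16:],s[13:]  2  'cb'
  20  s[13:],s[11:]  2  'cb'
  21  s[11:],s[10:]  1  'c'

[0, 1, 2, 1, 2, 1, 0, 3, 1, 2, 2, 3, 1, 2, 3, 2, 0, 2, 1, 2, 2, 1]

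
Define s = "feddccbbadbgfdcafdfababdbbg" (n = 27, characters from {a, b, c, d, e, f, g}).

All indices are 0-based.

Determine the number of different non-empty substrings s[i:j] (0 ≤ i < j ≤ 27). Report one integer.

351

rank | idx | suffix
   0 |  19 | ababdbbg
   1 |  21 | abdbbg
   2 |   8 | adbgfdcafdfababdbbg
   3 |  15 | afdfababdbbg
   4 |  20 | babdbbg
   5 |   7 | badbgfdcafdfababdbbg
   6 |   6 | bbadbgfdcafdfababdbbg
   7 |  24 | bbg
   8 |  22 | bdbbg
   9 |  25 | bg
  10 |  10 | bgfdcafdfababdbbg
  11 |  14 | cafdfababdbbg
  12 |   5 | cbbadbgfdcafdfababdbbg
  13 |   4 | ccbbadbgfdcafdfababdbbg
  14 |  23 | dbbg
  15 |   9 | dbgfdcafdfababdbbg
  16 |  13 | dcafdfababdbbg
  17 |   3 | dccbbadbgfdcafdfababdbbg
  18 |   2 | ddccbbadbgfdcafdfababdbbg
  19 |  17 | dfababdbbg
  20 |   1 | eddccbbadbgfdcafdfababdbbg
  21 |  18 | fababdbbg
  22 |  12 | fdcafdfababdbbg
  23 |  16 | fdfababdbbg
  24 |   0 | feddccbbadbgfdcafdfababdbbg
  25 |  26 | g
  26 |  11 | gfdcafdfababdbbg

SA = [19, 21, 8, 15, 20, 7, 6, 24, 22, 25, 10, 14, 5, 4, 23, 9, 13, 3, 2, 17, 1, 18, 12, 16, 0, 26, 11]
[i] adj suffixes → lcp
  [1] 19/21 → 2 ('ab')
  [2] 21/8 → 1 ('a')
  [3] 8/15 → 1 ('a')
  [4] 15/20 → 0 ('')
  [5] 20/7 → 2 ('ba')
  [6] 7/6 → 1 ('b')
  [7] 6/24 → 2 ('bb')
  [8] 24/22 → 1 ('b')
  [9] 22/25 → 1 ('b')
  [10] 25/10 → 2 ('bg')
  [11] 10/14 → 0 ('')
  [12] 14/5 → 1 ('c')
  [13] 5/4 → 1 ('c')
  [14] 4/23 → 0 ('')
  [15] 23/9 → 2 ('db')
  [16] 9/13 → 1 ('d')
  [17] 13/3 → 2 ('dc')
  [18] 3/2 → 1 ('d')
  [19] 2/17 → 1 ('d')
  [20] 17/1 → 0 ('')
  [21] 1/18 → 0 ('')
  [22] 18/12 → 1 ('f')
  [23] 12/16 → 2 ('fd')
  [24] 16/0 → 1 ('f')
  [25] 0/26 → 0 ('')
  [26] 26/11 → 1 ('g')

n(n+1)/2 = 27·28/2 = 378
Σ LCP = 0 + 2 + 1 + 1 + 0 + 2 + 1 + 2 + 1 + 1 + 2 + 0 + 1 + 1 + 0 + 2 + 1 + 2 + 1 + 1 + 0 + 0 + 1 + 2 + 1 + 0 + 1 = 27
distinct = 378 − 27 = 351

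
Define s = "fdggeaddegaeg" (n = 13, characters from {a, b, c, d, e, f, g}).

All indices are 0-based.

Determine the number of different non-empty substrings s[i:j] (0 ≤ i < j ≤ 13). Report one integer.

rank→(start, suffix):
  0 → (5, 'addegaeg')
  1 → (10, 'aeg')
  2 → (6, 'ddegaeg')
  3 → (7, 'degaeg')
  4 → (1, 'dggeaddegaeg')
  5 → (4, 'eaddegaeg')
  6 → (11, 'eg')
  7 → (8, 'egaeg')
  8 → (0, 'fdggeaddegaeg')
  9 → (12, 'g')
  10 → (9, 'gaeg')
  11 → (3, 'geaddegaeg')
  12 → (2, 'ggeaddegaeg')

SA = [5, 10, 6, 7, 1, 4, 11, 8, 0, 12, 9, 3, 2]
rank  pair      lcp
   1  s[5:],s[10:]  1  'a'
   2  s[10:],s[6:]  0  ''
   3  s[6:],s[7:]  1  'd'
   4  s[7:],s[1:]  1  'd'
   5  s[1:],s[4:]  0  ''
   6  s[4:],s[11:]  1  'e'
   7  s[11:],s[8:]  2  'eg'
   8  s[8:],s[0:]  0  ''
   9  s[0:],s[12:]  0  ''
  10  s[12:],s[9:]  1  'g'
  11  s[9:],s[3:]  1  'g'
  12  s[3:],s[2:]  1  'g'

n(n+1)/2 = 13·14/2 = 91
Σ LCP = 0 + 1 + 0 + 1 + 1 + 0 + 1 + 2 + 0 + 0 + 1 + 1 + 1 = 9
distinct = 91 − 9 = 82

82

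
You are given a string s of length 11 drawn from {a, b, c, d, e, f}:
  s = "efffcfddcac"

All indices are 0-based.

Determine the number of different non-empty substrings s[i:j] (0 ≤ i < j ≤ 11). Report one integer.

59

rank→(start, suffix):
  0 → (9, 'ac')
  1 → (10, 'c')
  2 → (8, 'cac')
  3 → (4, 'cfddcac')
  4 → (7, 'dcac')
  5 → (6, 'ddcac')
  6 → (0, 'efffcfddcac')
  7 → (3, 'fcfddcac')
  8 → (5, 'fddcac')
  9 → (2, 'ffcfddcac')
  10 → (1, 'fffcfddcac')

SA = [9, 10, 8, 4, 7, 6, 0, 3, 5, 2, 1]
[i] adj suffixes → lcp
  [1] 9/10 → 0 ('')
  [2] 10/8 → 1 ('c')
  [3] 8/4 → 1 ('c')
  [4] 4/7 → 0 ('')
  [5] 7/6 → 1 ('d')
  [6] 6/0 → 0 ('')
  [7] 0/3 → 0 ('')
  [8] 3/5 → 1 ('f')
  [9] 5/2 → 1 ('f')
  [10] 2/1 → 2 ('ff')

n(n+1)/2 = 11·12/2 = 66
Σ LCP = 0 + 0 + 1 + 1 + 0 + 1 + 0 + 0 + 1 + 1 + 2 = 7
distinct = 66 − 7 = 59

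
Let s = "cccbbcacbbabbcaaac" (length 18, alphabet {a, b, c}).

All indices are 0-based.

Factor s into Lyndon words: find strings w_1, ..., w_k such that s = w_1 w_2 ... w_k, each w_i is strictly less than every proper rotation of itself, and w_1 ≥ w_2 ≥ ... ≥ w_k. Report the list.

emit factor 1: 'c' (i=0, period=1)
emit factor 2: 'c' (i=1, period=1)
emit factor 3: 'c' (i=2, period=1)
emit factor 4: 'bbc' (i=3, period=3)
emit factor 5: 'acbb' (i=6, period=4)
emit factor 6: 'abbc' (i=10, period=4)
emit factor 7: 'aaac' (i=14, period=4)

["c", "c", "c", "bbc", "acbb", "abbc", "aaac"]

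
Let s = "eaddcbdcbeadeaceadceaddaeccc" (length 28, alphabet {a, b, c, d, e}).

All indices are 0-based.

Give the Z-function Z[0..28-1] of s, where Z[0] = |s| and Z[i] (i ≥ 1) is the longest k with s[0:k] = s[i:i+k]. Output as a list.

Z[0]=28
i=1: i≥r, start 0; Z[1]=0
i=2: i≥r, start 0; Z[2]=0
i=3: i≥r, start 0; Z[3]=0
i=4: i≥r, start 0; Z[4]=0
i=5: i≥r, start 0; Z[5]=0
i=6: i≥r, start 0; Z[6]=0
i=7: i≥r, start 0; Z[7]=0
i=8: i≥r, start 0; Z[8]=0
i=9: i≥r, start 0; Z[9]=3 grow→box=[9,12)
i=10: min(r-i=2, Z[1]=0)=0; Z[10]=0
i=11: min(r-i=1, Z[2]=0)=0; Z[11]=0
i=12: i≥r, start 0; Z[12]=2 grow→box=[12,14)
i=13: min(r-i=1, Z[1]=0)=0; Z[13]=0
i=14: i≥r, start 0; Z[14]=0
i=15: i≥r, start 0; Z[15]=3 grow→box=[15,18)
i=16: min(r-i=2, Z[1]=0)=0; Z[16]=0
i=17: min(r-i=1, Z[2]=0)=0; Z[17]=0
i=18: i≥r, start 0; Z[18]=0
i=19: i≥r, start 0; Z[19]=4 grow→box=[19,23)
i=20: min(r-i=3, Z[1]=0)=0; Z[20]=0
i=21: min(r-i=2, Z[2]=0)=0; Z[21]=0
i=22: min(r-i=1, Z[3]=0)=0; Z[22]=0
i=23: i≥r, start 0; Z[23]=0
i=24: i≥r, start 0; Z[24]=1 grow→box=[24,25)
i=25: i≥r, start 0; Z[25]=0
i=26: i≥r, start 0; Z[26]=0
i=27: i≥r, start 0; Z[27]=0

[28, 0, 0, 0, 0, 0, 0, 0, 0, 3, 0, 0, 2, 0, 0, 3, 0, 0, 0, 4, 0, 0, 0, 0, 1, 0, 0, 0]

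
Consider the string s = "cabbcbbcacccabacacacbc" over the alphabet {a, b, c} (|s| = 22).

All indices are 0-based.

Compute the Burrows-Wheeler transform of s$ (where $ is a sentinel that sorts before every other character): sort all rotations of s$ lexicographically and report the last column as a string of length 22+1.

cccbcccacacbbbc$aabbaca

rank  rotation                 last
    0  $cabbcbbcacccabacacacbc  c
    1  abacacacbc$cabbcbbcaccc  c
    2  abbcbbcacccabacacacbc$c  c
    3  acacacbc$cabbcbbcacccab  b
    4  acacbc$cabbcbbcacccabac  c
    5  acbc$cabbcbbcacccabacac  c
    6  acccabacacacbc$cabbcbbc  c
    7  bacacacbc$cabbcbbcaccca  a
    8  bbcacccabacacacbc$cabbc  c
    9  bbcbbcacccabacacacbc$ca  a
   10  bc$cabbcbbcacccabacacac  c
   11  bcacccabacacacbc$cabbcb  b
   12  bcbbcacccabacacacbc$cab  b
   13  c$cabbcbbcacccabacacacb  b
   14  cabacacacbc$cabbcbbcacc  c
   15  cabbcbbcacccabacacacbc$  $
   16  cacacbc$cabbcbbcacccaba  a
   17  cacbc$cabbcbbcacccabaca  a
   18  cacccabacacacbc$cabbcbb  b
   19  cbbcacccabacacacbc$cabb  b
   20  cbc$cabbcbbcacccabacaca  a
   21  ccabacacacbc$cabbcbbcac  c
   22  cccabacacacbc$cabbcbbca  a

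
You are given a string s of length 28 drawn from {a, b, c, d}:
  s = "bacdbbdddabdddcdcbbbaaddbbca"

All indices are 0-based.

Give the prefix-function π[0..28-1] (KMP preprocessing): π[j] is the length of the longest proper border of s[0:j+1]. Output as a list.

π[0] = 0
j=1 s[j]='a': π[1]=0 (border '')
j=2 s[j]='c': π[2]=0 (border '')
j=3 s[j]='d': π[3]=0 (border '')
j=4 s[j]='b': π[4]=1 (border 'b')
j=5 s[j]='b': k: 1→0; π[5]=1 (border 'b')
j=6 s[j]='d': k: 1→0; π[6]=0 (border '')
j=7 s[j]='d': π[7]=0 (border '')
j=8 s[j]='d': π[8]=0 (border '')
j=9 s[j]='a': π[9]=0 (border '')
j=10 s[j]='b': π[10]=1 (border 'b')
j=11 s[j]='d': k: 1→0; π[11]=0 (border '')
j=12 s[j]='d': π[12]=0 (border '')
j=13 s[j]='d': π[13]=0 (border '')
j=14 s[j]='c': π[14]=0 (border '')
j=15 s[j]='d': π[15]=0 (border '')
j=16 s[j]='c': π[16]=0 (border '')
j=17 s[j]='b': π[17]=1 (border 'b')
j=18 s[j]='b': k: 1→0; π[18]=1 (border 'b')
j=19 s[j]='b': k: 1→0; π[19]=1 (border 'b')
j=20 s[j]='a': π[20]=2 (border 'ba')
j=21 s[j]='a': k: 2→0; π[21]=0 (border '')
j=22 s[j]='d': π[22]=0 (border '')
j=23 s[j]='d': π[23]=0 (border '')
j=24 s[j]='b': π[24]=1 (border 'b')
j=25 s[j]='b': k: 1→0; π[25]=1 (border 'b')
j=26 s[j]='c': k: 1→0; π[26]=0 (border '')
j=27 s[j]='a': π[27]=0 (border '')

[0, 0, 0, 0, 1, 1, 0, 0, 0, 0, 1, 0, 0, 0, 0, 0, 0, 1, 1, 1, 2, 0, 0, 0, 1, 1, 0, 0]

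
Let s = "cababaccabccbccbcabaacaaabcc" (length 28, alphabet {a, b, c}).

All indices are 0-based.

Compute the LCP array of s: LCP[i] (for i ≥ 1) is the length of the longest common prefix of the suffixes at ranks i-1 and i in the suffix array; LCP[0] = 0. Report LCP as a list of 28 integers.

sorted suffixes:
  #0 SA[0]=22  'aaabcc'
  #1 SA[1]=23  'aabcc'
  #2 SA[2]=19  'aacaaabcc'
  #3 SA[3]=17  'abaacaaabcc'
  #4 SA[4]=1  'ababaccabccbccbcabaacaaabcc'
  #5 SA[5]=3  'abaccabccbccbcabaacaaabcc'
  #6 SA[6]=24  'abcc'
  #7 SA[7]=8  'abccbccbcabaacaaabcc'
  #8 SA[8]=20  'acaaabcc'
  #9 SA[9]=5  'accabccbccbcabaacaaabcc'
  #10 SA[10]=18  'baacaaabcc'
  #11 SA[11]=2  'babaccabccbccbcabaacaaabcc'
  #12 SA[12]=4  'baccabccbccbcabaacaaabcc'
  #13 SA[13]=15  'bcabaacaaabcc'
  #14 SA[14]=25  'bcc'
  #15 SA[15]=12  'bccbcabaacaaabcc'
  #16 SA[16]=9  'bccbccbcabaacaaabcc'
  #17 SA[17]=27  'c'
  #18 SA[18]=21  'caaabcc'
  #19 SA[19]=16  'cabaacaaabcc'
  #20 SA[20]=0  'cababaccabccbccbcabaacaaabcc'
  #21 SA[21]=7  'cabccbccbcabaacaaabcc'
  #22 SA[22]=14  'cbcabaacaaabcc'
  #23 SA[23]=11  'cbccbcabaacaaabcc'
  #24 SA[24]=26  'cc'
  #25 SA[25]=6  'ccabccbccbcabaacaaabcc'
  #26 SA[26]=13  'ccbcabaacaaabcc'
  #27 SA[27]=10  'ccbccbcabaacaaabcc'

SA = [22, 23, 19, 17, 1, 3, 24, 8, 20, 5, 18, 2, 4, 15, 25, 12, 9, 27, 21, 16, 0, 7, 14, 11, 26, 6, 13, 10]
i: (SA[i-1],SA[i]) lcp shared
  1: (22,23) 2 'aa'
  2: (23,19) 2 'aa'
  3: (19,17) 1 'a'
  4: (17,1) 3 'aba'
  5: (1,3) 3 'aba'
  6: (3,24) 2 'ab'
  7: (24,8) 4 'abcc'
  8: (8,20) 1 'a'
  9: (20,5) 2 'ac'
  10: (5,18) 0 ''
  11: (18,2) 2 'ba'
  12: (2,4) 2 'ba'
  13: (4,15) 1 'b'
  14: (15,25) 2 'bc'
  15: (25,12) 3 'bcc'
  16: (12,9) 5 'bccbc'
  17: (9,27) 0 ''
  18: (27,21) 1 'c'
  19: (21,16) 2 'ca'
  20: (16,0) 4 'caba'
  21: (0,7) 3 'cab'
  22: (7,14) 1 'c'
  23: (14,11) 3 'cbc'
  24: (11,26) 1 'c'
  25: (26,6) 2 'cc'
  26: (6,13) 2 'cc'
  27: (13,10) 4 'ccbc'

[0, 2, 2, 1, 3, 3, 2, 4, 1, 2, 0, 2, 2, 1, 2, 3, 5, 0, 1, 2, 4, 3, 1, 3, 1, 2, 2, 4]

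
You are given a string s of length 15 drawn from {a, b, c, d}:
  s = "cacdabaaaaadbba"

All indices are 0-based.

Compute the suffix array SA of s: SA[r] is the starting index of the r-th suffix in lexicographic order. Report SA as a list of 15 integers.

[14, 6, 7, 8, 9, 4, 1, 10, 13, 5, 12, 0, 2, 3, 11]

sorted suffixes:
  #0 SA[0]=14  'a'
  #1 SA[1]=6  'aaaaadbba'
  #2 SA[2]=7  'aaaadbba'
  #3 SA[3]=8  'aaadbba'
  #4 SA[4]=9  'aadbba'
  #5 SA[5]=4  'abaaaaadbba'
  #6 SA[6]=1  'acdabaaaaadbba'
  #7 SA[7]=10  'adbba'
  #8 SA[8]=13  'ba'
  #9 SA[9]=5  'baaaaadbba'
  #10 SA[10]=12  'bba'
  #11 SA[11]=0  'cacdabaaaaadbba'
  #12 SA[12]=2  'cdabaaaaadbba'
  #13 SA[13]=3  'dabaaaaadbba'
  #14 SA[14]=11  'dbba'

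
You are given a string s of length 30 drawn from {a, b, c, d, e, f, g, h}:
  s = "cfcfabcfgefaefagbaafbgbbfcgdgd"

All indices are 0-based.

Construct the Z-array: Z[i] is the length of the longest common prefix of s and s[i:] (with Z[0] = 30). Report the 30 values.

[30, 0, 2, 0, 0, 0, 2, 0, 0, 0, 0, 0, 0, 0, 0, 0, 0, 0, 0, 0, 0, 0, 0, 0, 0, 1, 0, 0, 0, 0]

Z[0]=30
i=1: outside box; Z[1]=0
i=2: outside box; Z[2]=2 grow→box=[2,4)
i=3: min(r-i=1, Z[1]=0)=0; Z[3]=0
i=4: outside box; Z[4]=0
i=5: outside box; Z[5]=0
i=6: outside box; Z[6]=2 grow→box=[6,8)
i=7: min(r-i=1, Z[1]=0)=0; Z[7]=0
i=8: outside box; Z[8]=0
i=9: outside box; Z[9]=0
i=10: outside box; Z[10]=0
i=11: outside box; Z[11]=0
i=12: outside box; Z[12]=0
i=13: outside box; Z[13]=0
i=14: outside box; Z[14]=0
i=15: outside box; Z[15]=0
i=16: outside box; Z[16]=0
i=17: outside box; Z[17]=0
i=18: outside box; Z[18]=0
i=19: outside box; Z[19]=0
i=20: outside box; Z[20]=0
i=21: outside box; Z[21]=0
i=22: outside box; Z[22]=0
i=23: outside box; Z[23]=0
i=24: outside box; Z[24]=0
i=25: outside box; Z[25]=1 grow→box=[25,26)
i=26: outside box; Z[26]=0
i=27: outside box; Z[27]=0
i=28: outside box; Z[28]=0
i=29: outside box; Z[29]=0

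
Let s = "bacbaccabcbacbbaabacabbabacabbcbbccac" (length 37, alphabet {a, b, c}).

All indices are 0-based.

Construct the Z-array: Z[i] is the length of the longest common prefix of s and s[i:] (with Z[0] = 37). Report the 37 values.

[37, 0, 0, 3, 0, 0, 0, 0, 1, 0, 4, 0, 0, 1, 2, 0, 0, 3, 0, 0, 0, 1, 2, 0, 3, 0, 0, 0, 1, 1, 0, 1, 1, 0, 0, 0, 0]

Z[0]=37
i=1: outside box; Z[1]=0
i=2: outside box; Z[2]=0
i=3: outside box; Z[3]=3 extend→box=[3,6)
i=4: min(r-i=2, Z[1]=0)=0; Z[4]=0
i=5: min(r-i=1, Z[2]=0)=0; Z[5]=0
i=6: outside box; Z[6]=0
i=7: outside box; Z[7]=0
i=8: outside box; Z[8]=1 extend→box=[8,9)
i=9: outside box; Z[9]=0
i=10: outside box; Z[10]=4 extend→box=[10,14)
i=11: min(r-i=3, Z[1]=0)=0; Z[11]=0
i=12: min(r-i=2, Z[2]=0)=0; Z[12]=0
i=13: min(r-i=1, Z[3]=3)=1; Z[13]=1
i=14: outside box; Z[14]=2 extend→box=[14,16)
i=15: min(r-i=1, Z[1]=0)=0; Z[15]=0
i=16: outside box; Z[16]=0
i=17: outside box; Z[17]=3 extend→box=[17,20)
i=18: min(r-i=2, Z[1]=0)=0; Z[18]=0
i=19: min(r-i=1, Z[2]=0)=0; Z[19]=0
i=20: outside box; Z[20]=0
i=21: outside box; Z[21]=1 extend→box=[21,22)
i=22: outside box; Z[22]=2 extend→box=[22,24)
i=23: min(r-i=1, Z[1]=0)=0; Z[23]=0
i=24: outside box; Z[24]=3 extend→box=[24,27)
i=25: min(r-i=2, Z[1]=0)=0; Z[25]=0
i=26: min(r-i=1, Z[2]=0)=0; Z[26]=0
i=27: outside box; Z[27]=0
i=28: outside box; Z[28]=1 extend→box=[28,29)
i=29: outside box; Z[29]=1 extend→box=[29,30)
i=30: outside box; Z[30]=0
i=31: outside box; Z[31]=1 extend→box=[31,32)
i=32: outside box; Z[32]=1 extend→box=[32,33)
i=33: outside box; Z[33]=0
i=34: outside box; Z[34]=0
i=35: outside box; Z[35]=0
i=36: outside box; Z[36]=0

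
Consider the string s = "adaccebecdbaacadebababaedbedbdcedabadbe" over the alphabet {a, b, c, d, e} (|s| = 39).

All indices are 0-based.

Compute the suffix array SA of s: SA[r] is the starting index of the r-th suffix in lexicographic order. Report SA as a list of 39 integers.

rank→(start, suffix):
  0 → (11, 'aacadebababaedbedbdcedabadbe')
  1 → (18, 'ababaedbedbdcedabadbe')
  2 → (33, 'abadbe')
  3 → (20, 'abaedbedbdcedabadbe')
  4 → (12, 'acadebababaedbedbdcedabadbe')
  5 → (2, 'accebecdbaacadebababaedbedbdcedabadbe')
  6 → (0, 'adaccebecdbaacadebababaedbedbdcedabadbe')
  7 → (35, 'adbe')
  8 → (14, 'adebababaedbedbdcedabadbe')
  9 → (22, 'aedbedbdcedabadbe')
  10 → (10, 'baacadebababaedbedbdcedabadbe')
  11 → (17, 'bababaedbedbdcedabadbe')
  12 → (19, 'babaedbedbdcedabadbe')
  13 → (34, 'badbe')
  14 → (21, 'baedbedbdcedabadbe')
  15 → (28, 'bdcedabadbe')
  16 → (37, 'be')
  17 → (6, 'becdbaacadebababaedbedbdcedabadbe')
  18 → (25, 'bedbdcedabadbe')
  19 → (13, 'cadebababaedbedbdcedabadbe')
  20 → (3, 'ccebecdbaacadebababaedbedbdcedabadbe')
  21 → (8, 'cdbaacadebababaedbedbdcedabadbe')
  22 → (4, 'cebecdbaacadebababaedbedbdcedabadbe')
  23 → (30, 'cedabadbe')
  24 → (32, 'dabadbe')
  25 → (1, 'daccebecdbaacadebababaedbedbdcedabadbe')
  26 → (9, 'dbaacadebababaedbedbdcedabadbe')
  27 → (27, 'dbdcedabadbe')
  28 → (36, 'dbe')
  29 → (24, 'dbedbdcedabadbe')
  30 → (29, 'dcedabadbe')
  31 → (15, 'debababaedbedbdcedabadbe')
  32 → (38, 'e')
  33 → (16, 'ebababaedbedbdcedabadbe')
  34 → (5, 'ebecdbaacadebababaedbedbdcedabadbe')
  35 → (7, 'ecdbaacadebababaedbedbdcedabadbe')
  36 → (31, 'edabadbe')
  37 → (26, 'edbdcedabadbe')
  38 → (23, 'edbedbdcedabadbe')

[11, 18, 33, 20, 12, 2, 0, 35, 14, 22, 10, 17, 19, 34, 21, 28, 37, 6, 25, 13, 3, 8, 4, 30, 32, 1, 9, 27, 36, 24, 29, 15, 38, 16, 5, 7, 31, 26, 23]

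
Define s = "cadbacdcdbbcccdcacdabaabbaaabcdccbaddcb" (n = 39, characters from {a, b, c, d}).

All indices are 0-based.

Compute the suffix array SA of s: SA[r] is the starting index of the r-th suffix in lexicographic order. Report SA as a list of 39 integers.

[25, 21, 26, 19, 22, 27, 16, 4, 1, 34, 38, 24, 20, 3, 33, 23, 9, 10, 28, 15, 0, 37, 32, 31, 11, 12, 17, 7, 13, 29, 5, 18, 2, 8, 14, 36, 30, 6, 35]

rank→(start, suffix):
  0 → (25, 'aaabcdccbaddcb')
  1 → (21, 'aabbaaabcdccbaddcb')
  2 → (26, 'aabcdccbaddcb')
  3 → (19, 'abaabbaaabcdccbaddcb')
  4 → (22, 'abbaaabcdccbaddcb')
  5 → (27, 'abcdccbaddcb')
  6 → (16, 'acdabaabbaaabcdccbaddcb')
  7 → (4, 'acdcdbbcccdcacdabaabbaaabcdccbaddcb')
  8 → (1, 'adbacdcdbbcccdcacdabaabbaaabcdccbaddcb')
  9 → (34, 'addcb')
  10 → (38, 'b')
  11 → (24, 'baaabcdccbaddcb')
  12 → (20, 'baabbaaabcdccbaddcb')
  13 → (3, 'bacdcdbbcccdcacdabaabbaaabcdccbaddcb')
  14 → (33, 'baddcb')
  15 → (23, 'bbaaabcdccbaddcb')
  16 → (9, 'bbcccdcacdabaabbaaabcdccbaddcb')
  17 → (10, 'bcccdcacdabaabbaaabcdccbaddcb')
  18 → (28, 'bcdccbaddcb')
  19 → (15, 'cacdabaabbaaabcdccbaddcb')
  20 → (0, 'cadbacdcdbbcccdcacdabaabbaaabcdccbaddcb')
  21 → (37, 'cb')
  22 → (32, 'cbaddcb')
  23 → (31, 'ccbaddcb')
  24 → (11, 'cccdcacdabaabbaaabcdccbaddcb')
  25 → (12, 'ccdcacdabaabbaaabcdccbaddcb')
  26 → (17, 'cdabaabbaaabcdccbaddcb')
  27 → (7, 'cdbbcccdcacdabaabbaaabcdccbaddcb')
  28 → (13, 'cdcacdabaabbaaabcdccbaddcb')
  29 → (29, 'cdccbaddcb')
  30 → (5, 'cdcdbbcccdcacdabaabbaaabcdccbaddcb')
  31 → (18, 'dabaabbaaabcdccbaddcb')
  32 → (2, 'dbacdcdbbcccdcacdabaabbaaabcdccbaddcb')
  33 → (8, 'dbbcccdcacdabaabbaaabcdccbaddcb')
  34 → (14, 'dcacdabaabbaaabcdccbaddcb')
  35 → (36, 'dcb')
  36 → (30, 'dccbaddcb')
  37 → (6, 'dcdbbcccdcacdabaabbaaabcdccbaddcb')
  38 → (35, 'ddcb')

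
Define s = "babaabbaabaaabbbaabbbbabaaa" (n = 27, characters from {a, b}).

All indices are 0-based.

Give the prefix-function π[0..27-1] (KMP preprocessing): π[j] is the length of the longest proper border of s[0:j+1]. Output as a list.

π[0] = 0
j=1 s[j]='a': π[1]=0 (border '')
j=2 s[j]='b': π[2]=1 (border 'b')
j=3 s[j]='a': π[3]=2 (border 'ba')
j=4 s[j]='a': k: 2→0; π[4]=0 (border '')
j=5 s[j]='b': π[5]=1 (border 'b')
j=6 s[j]='b': k: 1→0; π[6]=1 (border 'b')
j=7 s[j]='a': π[7]=2 (border 'ba')
j=8 s[j]='a': k: 2→0; π[8]=0 (border '')
j=9 s[j]='b': π[9]=1 (border 'b')
j=10 s[j]='a': π[10]=2 (border 'ba')
j=11 s[j]='a': k: 2→0; π[11]=0 (border '')
j=12 s[j]='a': π[12]=0 (border '')
j=13 s[j]='b': π[13]=1 (border 'b')
j=14 s[j]='b': k: 1→0; π[14]=1 (border 'b')
j=15 s[j]='b': k: 1→0; π[15]=1 (border 'b')
j=16 s[j]='a': π[16]=2 (border 'ba')
j=17 s[j]='a': k: 2→0; π[17]=0 (border '')
j=18 s[j]='b': π[18]=1 (border 'b')
j=19 s[j]='b': k: 1→0; π[19]=1 (border 'b')
j=20 s[j]='b': k: 1→0; π[20]=1 (border 'b')
j=21 s[j]='b': k: 1→0; π[21]=1 (border 'b')
j=22 s[j]='a': π[22]=2 (border 'ba')
j=23 s[j]='b': π[23]=3 (border 'bab')
j=24 s[j]='a': π[24]=4 (border 'baba')
j=25 s[j]='a': π[25]=5 (border 'babaa')
j=26 s[j]='a': k: 5→0; π[26]=0 (border '')

[0, 0, 1, 2, 0, 1, 1, 2, 0, 1, 2, 0, 0, 1, 1, 1, 2, 0, 1, 1, 1, 1, 2, 3, 4, 5, 0]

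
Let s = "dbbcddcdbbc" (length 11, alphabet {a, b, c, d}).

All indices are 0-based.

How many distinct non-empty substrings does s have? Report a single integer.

rank→(start, suffix):
  0 → (8, 'bbc')
  1 → (1, 'bbcddcdbbc')
  2 → (9, 'bc')
  3 → (2, 'bcddcdbbc')
  4 → (10, 'c')
  5 → (6, 'cdbbc')
  6 → (3, 'cddcdbbc')
  7 → (7, 'dbbc')
  8 → (0, 'dbbcddcdbbc')
  9 → (5, 'dcdbbc')
  10 → (4, 'ddcdbbc')

SA = [8, 1, 9, 2, 10, 6, 3, 7, 0, 5, 4]
rank  pair      lcp
   1  s[8:],s[1:]  3  'bbc'
   2  s[1:],s[9:]  1  'b'
   3  s[9:],s[2:]  2  'bc'
   4  s[2:],s[10:]  0  ''
   5  s[10:],s[6:]  1  'c'
   6  s[6:],s[3:]  2  'cd'
   7  s[3:],s[7:]  0  ''
   8  s[7:],s[0:]  4  'dbbc'
   9  s[0:],s[5:]  1  'd'
  10  s[5:],s[4:]  1  'd'

n(n+1)/2 = 11·12/2 = 66
Σ LCP = 0 + 3 + 1 + 2 + 0 + 1 + 2 + 0 + 4 + 1 + 1 = 15
distinct = 66 − 15 = 51

51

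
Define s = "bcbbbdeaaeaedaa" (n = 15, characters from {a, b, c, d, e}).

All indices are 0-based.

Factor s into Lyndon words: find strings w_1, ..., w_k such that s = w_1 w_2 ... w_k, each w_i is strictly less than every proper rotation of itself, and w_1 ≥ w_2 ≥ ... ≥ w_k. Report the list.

emit factor 1: 'bc' (i=0, period=2)
emit factor 2: 'bbbde' (i=2, period=5)
emit factor 3: 'aaeaed' (i=7, period=6)
emit factor 4: 'a' (i=13, period=1)
emit factor 5: 'a' (i=14, period=1)

["bc", "bbbde", "aaeaed", "a", "a"]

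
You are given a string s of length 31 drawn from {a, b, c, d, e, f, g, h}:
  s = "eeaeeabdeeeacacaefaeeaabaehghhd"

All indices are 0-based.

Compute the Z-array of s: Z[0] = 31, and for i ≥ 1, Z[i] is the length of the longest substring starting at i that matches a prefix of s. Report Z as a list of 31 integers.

[31, 1, 0, 3, 1, 0, 0, 0, 2, 3, 1, 0, 0, 0, 0, 0, 1, 0, 0, 3, 1, 0, 0, 0, 0, 1, 0, 0, 0, 0, 0]

Z[0]=31
i=1: i≥r, start 0; Z[1]=1 scan→box=[1,2)
i=2: i≥r, start 0; Z[2]=0
i=3: i≥r, start 0; Z[3]=3 scan→box=[3,6)
i=4: min(r-i=2, Z[1]=1)=1; Z[4]=1
i=5: min(r-i=1, Z[2]=0)=0; Z[5]=0
i=6: i≥r, start 0; Z[6]=0
i=7: i≥r, start 0; Z[7]=0
i=8: i≥r, start 0; Z[8]=2 scan→box=[8,10)
i=9: min(r-i=1, Z[1]=1)=1; Z[9]=3 scan→box=[9,12)
i=10: min(r-i=2, Z[1]=1)=1; Z[10]=1
i=11: min(r-i=1, Z[2]=0)=0; Z[11]=0
i=12: i≥r, start 0; Z[12]=0
i=13: i≥r, start 0; Z[13]=0
i=14: i≥r, start 0; Z[14]=0
i=15: i≥r, start 0; Z[15]=0
i=16: i≥r, start 0; Z[16]=1 scan→box=[16,17)
i=17: i≥r, start 0; Z[17]=0
i=18: i≥r, start 0; Z[18]=0
i=19: i≥r, start 0; Z[19]=3 scan→box=[19,22)
i=20: min(r-i=2, Z[1]=1)=1; Z[20]=1
i=21: min(r-i=1, Z[2]=0)=0; Z[21]=0
i=22: i≥r, start 0; Z[22]=0
i=23: i≥r, start 0; Z[23]=0
i=24: i≥r, start 0; Z[24]=0
i=25: i≥r, start 0; Z[25]=1 scan→box=[25,26)
i=26: i≥r, start 0; Z[26]=0
i=27: i≥r, start 0; Z[27]=0
i=28: i≥r, start 0; Z[28]=0
i=29: i≥r, start 0; Z[29]=0
i=30: i≥r, start 0; Z[30]=0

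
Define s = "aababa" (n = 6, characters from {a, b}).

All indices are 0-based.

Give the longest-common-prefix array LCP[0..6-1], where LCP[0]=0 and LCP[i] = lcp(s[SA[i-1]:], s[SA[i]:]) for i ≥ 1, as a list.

[0, 1, 1, 3, 0, 2]

sorted suffixes:
  #0 SA[0]=5  'a'
  #1 SA[1]=0  'aababa'
  #2 SA[2]=3  'aba'
  #3 SA[3]=1  'ababa'
  #4 SA[4]=4  'ba'
  #5 SA[5]=2  'baba'

SA = [5, 0, 3, 1, 4, 2]
[i] adj suffixes → lcp
  [1] 5/0 → 1 ('a')
  [2] 0/3 → 1 ('a')
  [3] 3/1 → 3 ('aba')
  [4] 1/4 → 0 ('')
  [5] 4/2 → 2 ('ba')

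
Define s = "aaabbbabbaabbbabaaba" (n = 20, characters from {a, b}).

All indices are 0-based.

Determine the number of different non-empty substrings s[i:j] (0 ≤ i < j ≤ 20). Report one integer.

156

rank | idx | suffix
   0 |  19 | a
   1 |   0 | aaabbbabbaabbbabaaba
   2 |  16 | aaba
   3 |   9 | aabbbabaaba
   4 |   1 | aabbbabbaabbbabaaba
   5 |  17 | aba
   6 |  14 | abaaba
   7 |   6 | abbaabbbabaaba
   8 |  10 | abbbabaaba
   9 |   2 | abbbabbaabbbabaaba
  10 |  18 | ba
  11 |  15 | baaba
  12 |   8 | baabbbabaaba
  13 |  13 | babaaba
  14 |   5 | babbaabbbabaaba
  15 |   7 | bbaabbbabaaba
  16 |  12 | bbabaaba
  17 |   4 | bbabbaabbbabaaba
  18 |  11 | bbbabaaba
  19 |   3 | bbbabbaabbbabaaba

SA = [19, 0, 16, 9, 1, 17, 14, 6, 10, 2, 18, 15, 8, 13, 5, 7, 12, 4, 11, 3]
rank  pair      lcp
   1  s[19:],s[0:]  1  'a'
   2  s[0:],s[16:]  2  'aa'
   3  s[16:],s[9:]  3  'aab'
   4  s[9:],s[1:]  7  'aabbbab'
   5  s[1:],s[17:]  1  'a'
   6  s[17:],s[14:]  3  'aba'
   7  s[14:],s[6:]  2  'ab'
   8  s[6:],s[10:]  3  'abb'
   9  s[10:],s[2:]  6  'abbbab'
  10  s[2:],s[18:]  0  ''
  11  s[18:],s[15:]  2  'ba'
  12  s[15:],s[8:]  4  'baab'
  13  s[8:],s[13:]  2  'ba'
  14  s[13:],s[5:]  3  'bab'
  15  s[5:],s[7:]  1  'b'
  16  s[7:],s[12:]  3  'bba'
  17  s[12:],s[4:]  4  'bbab'
  18  s[4:],s[11:]  2  'bb'
  19  s[11:],s[3:]  5  'bbbab'

n(n+1)/2 = 20·21/2 = 210
Σ LCP = 0 + 1 + 2 + 3 + 7 + 1 + 3 + 2 + 3 + 6 + 0 + 2 + 4 + 2 + 3 + 1 + 3 + 4 + 2 + 5 = 54
distinct = 210 − 54 = 156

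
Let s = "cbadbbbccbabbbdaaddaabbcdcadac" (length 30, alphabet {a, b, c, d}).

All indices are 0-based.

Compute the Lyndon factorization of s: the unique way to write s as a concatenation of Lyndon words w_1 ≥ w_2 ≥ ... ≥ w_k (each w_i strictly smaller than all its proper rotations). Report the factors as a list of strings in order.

emit factor 1: 'c' (i=0, period=1)
emit factor 2: 'b' (i=1, period=1)
emit factor 3: 'adbbbccb' (i=2, period=8)
emit factor 4: 'abbbd' (i=10, period=5)
emit factor 5: 'aadd' (i=15, period=4)
emit factor 6: 'aabbcdcadac' (i=19, period=11)

["c", "b", "adbbbccb", "abbbd", "aadd", "aabbcdcadac"]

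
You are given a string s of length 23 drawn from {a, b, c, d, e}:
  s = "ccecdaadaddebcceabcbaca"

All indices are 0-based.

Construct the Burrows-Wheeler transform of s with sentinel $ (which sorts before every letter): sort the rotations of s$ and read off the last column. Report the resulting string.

acdebadcaeabb$ecccaadcdc

rank  rotation                  last
    0  $ccecdaadaddebcceabcbaca  a
    1  a$ccecdaadaddebcceabcbac  c
    2  aadaddebcceabcbaca$ccecd  d
    3  abcbaca$ccecdaadaddebcce  e
    4  aca$ccecdaadaddebcceabcb  b
    5  adaddebcceabcbaca$ccecda  a
    6  addebcceabcbaca$ccecdaad  d
    7  baca$ccecdaadaddebcceabc  c
    8  bcbaca$ccecdaadaddebccea  a
    9  bcceabcbaca$ccecdaadadde  e
   10  ca$ccecdaadaddebcceabcba  a
   11  cbaca$ccecdaadaddebcceab  b
   12  cceabcbaca$ccecdaadaddeb  b
   13  ccecdaadaddebcceabcbaca$  $
   14  cdaadaddebcceabcbaca$cce  e
   15  ceabcbaca$ccecdaadaddebc  c
   16  cecdaadaddebcceabcbaca$c  c
   17  daadaddebcceabcbaca$ccec  c
   18  daddebcceabcbaca$ccecdaa  a
   19  ddebcceabcbaca$ccecdaada  a
   20  debcceabcbaca$ccecdaadad  d
   21  eabcbaca$ccecdaadaddebcc  c
   22  ebcceabcbaca$ccecdaadadd  d
   23  ecdaadaddebcceabcbaca$cc  c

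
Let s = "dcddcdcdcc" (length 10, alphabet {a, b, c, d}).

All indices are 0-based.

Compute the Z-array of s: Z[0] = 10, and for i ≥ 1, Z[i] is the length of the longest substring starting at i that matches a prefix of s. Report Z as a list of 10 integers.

[10, 0, 1, 3, 0, 3, 0, 2, 0, 0]

Z[0]=10
i=1: fresh scan; Z[1]=0
i=2: fresh scan; Z[2]=1 extend→box=[2,3)
i=3: fresh scan; Z[3]=3 extend→box=[3,6)
i=4: min(r-i=2, Z[1]=0)=0; Z[4]=0
i=5: min(r-i=1, Z[2]=1)=1; Z[5]=3 extend→box=[5,8)
i=6: min(r-i=2, Z[1]=0)=0; Z[6]=0
i=7: min(r-i=1, Z[2]=1)=1; Z[7]=2 extend→box=[7,9)
i=8: min(r-i=1, Z[1]=0)=0; Z[8]=0
i=9: fresh scan; Z[9]=0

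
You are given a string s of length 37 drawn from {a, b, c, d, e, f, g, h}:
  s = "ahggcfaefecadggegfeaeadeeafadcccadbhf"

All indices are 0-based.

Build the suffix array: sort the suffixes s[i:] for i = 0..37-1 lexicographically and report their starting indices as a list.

rank | idx | suffix
   0 |  32 | adbhf
   1 |  27 | adcccadbhf
   2 |  21 | adeeafadcccadbhf
   3 |  11 | adggegfeaeadeeafadcccadbhf
   4 |  19 | aeadeeafadcccadbhf
   5 |   6 | aefecadggegfeaeadeeafadcccadbhf
   6 |  25 | afadcccadbhf
   7 |   0 | ahggcfaefecadggegfeaeadeeafadcccadbhf
   8 |  34 | bhf
   9 |  31 | cadbhf
  10 |  10 | cadggegfeaeadeeafadcccadbhf
  11 |  30 | ccadbhf
  12 |  29 | cccadbhf
  13 |   4 | cfaefecadggegfeaeadeeafadcccadbhf
  14 |  33 | dbhf
  15 |  28 | dcccadbhf
  16 |  22 | deeafadcccadbhf
  17 |  12 | dggegfeaeadeeafadcccadbhf
  18 |  20 | eadeeafadcccadbhf
  19 |  18 | eaeadeeafadcccadbhf
  20 |  24 | eafadcccadbhf
  21 |   9 | ecadggegfeaeadeeafadcccadbhf
  22 |  23 | eeafadcccadbhf
  23 |   7 | efecadggegfeaeadeeafadcccadbhf
  24 |  15 | egfeaeadeeafadcccadbhf
  25 |  36 | f
  26 |  26 | fadcccadbhf
  27 |   5 | faefecadggegfeaeadeeafadcccadbhf
  28 |  17 | feaeadeeafadcccadbhf
  29 |   8 | fecadggegfeaeadeeafadcccadbhf
  30 |   3 | gcfaefecadggegfeaeadeeafadcccadbhf
  31 |  14 | gegfeaeadeeafadcccadbhf
  32 |  16 | gfeaeadeeafadcccadbhf
  33 |   2 | ggcfaefecadggegfeaeadeeafadcccadbhf
  34 |  13 | ggegfeaeadeeafadcccadbhf
  35 |  35 | hf
  36 |   1 | hggcfaefecadggegfeaeadeeafadcccadbhf

[32, 27, 21, 11, 19, 6, 25, 0, 34, 31, 10, 30, 29, 4, 33, 28, 22, 12, 20, 18, 24, 9, 23, 7, 15, 36, 26, 5, 17, 8, 3, 14, 16, 2, 13, 35, 1]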